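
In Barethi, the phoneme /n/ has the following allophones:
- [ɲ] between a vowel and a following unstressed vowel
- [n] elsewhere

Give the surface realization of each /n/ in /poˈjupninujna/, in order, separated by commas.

[n], [ɲ], [n]

Occurrence 1 (position 6): no conditioning environment matches → elsewhere allophone [n].
Occurrence 2 (position 8): between a vowel and a following unstressed vowel → [ɲ].
Occurrence 3 (position 11): no conditioning environment matches → elsewhere allophone [n].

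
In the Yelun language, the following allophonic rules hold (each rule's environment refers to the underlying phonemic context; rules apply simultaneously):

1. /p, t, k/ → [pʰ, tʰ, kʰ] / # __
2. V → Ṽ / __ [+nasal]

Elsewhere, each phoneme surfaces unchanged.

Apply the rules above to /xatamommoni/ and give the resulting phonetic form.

[xatãmõmmõni]

/x/ stays [x].
/a/ (between /x/ and /t/) is in the target of rule 2 but the environment (before a nasal consonant) is not met → [a].
/t/ (between /a/ and /a/) fails the environment for rule 1, so it stays [t].
/a/ (between /t/ and /m/) occurs before a nasal consonant → [ã] by rule 2.
/m/ — not in any rule's target class → [m].
/o/ meets the environment for rule 2 (before a nasal consonant) → [õ].
/m/ (between /o/ and /m/): no rule targets it → [m].
/m/ — not in any rule's target class → [m].
/o/ — between /m/ and /n/, before a nasal consonant — surfaces as [õ] (rule 2).
/n/ — not in any rule's target class → [n].
/i/ (word-final) fails the environment for rule 2, so it stays [i].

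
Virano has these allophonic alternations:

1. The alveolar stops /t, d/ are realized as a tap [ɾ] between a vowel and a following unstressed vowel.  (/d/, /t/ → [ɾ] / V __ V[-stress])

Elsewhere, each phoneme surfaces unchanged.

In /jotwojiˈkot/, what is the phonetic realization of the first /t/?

[t]

/t/ (between /o/ and /w/) is in the target of rule 1 but the environment (between a vowel and a following unstressed vowel) is not met → [t].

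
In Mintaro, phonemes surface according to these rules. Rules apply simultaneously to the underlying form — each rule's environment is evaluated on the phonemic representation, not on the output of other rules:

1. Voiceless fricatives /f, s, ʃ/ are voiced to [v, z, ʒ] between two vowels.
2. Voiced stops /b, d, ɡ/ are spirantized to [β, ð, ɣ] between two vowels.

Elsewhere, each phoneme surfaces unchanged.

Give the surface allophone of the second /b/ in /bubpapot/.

/b/ (between /u/ and /p/) fails the environment for rule 2, so it stays [b].

[b]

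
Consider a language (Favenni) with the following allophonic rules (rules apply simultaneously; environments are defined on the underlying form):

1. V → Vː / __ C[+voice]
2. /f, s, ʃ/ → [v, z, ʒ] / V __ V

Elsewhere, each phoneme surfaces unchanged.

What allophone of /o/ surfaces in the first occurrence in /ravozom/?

[oː]

/o/ meets the environment for rule 1 (before a voiced consonant) → [oː].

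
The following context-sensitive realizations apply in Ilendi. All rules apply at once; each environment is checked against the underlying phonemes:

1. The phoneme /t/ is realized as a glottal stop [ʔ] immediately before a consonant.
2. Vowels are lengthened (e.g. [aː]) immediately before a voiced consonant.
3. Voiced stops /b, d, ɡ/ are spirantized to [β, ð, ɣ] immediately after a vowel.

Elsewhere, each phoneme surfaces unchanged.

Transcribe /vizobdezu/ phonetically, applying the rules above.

[viːzoːβdeːzu]

/v/ — not in any rule's target class → [v].
Rule 2 applies to /i/ (between /v/ and /z/: before a voiced consonant) → [iː].
/z/ (between /i/ and /o/) is unaffected → [z].
Rule 2 applies to /o/ (between /z/ and /b/: before a voiced consonant) → [oː].
/b/ meets the environment for rule 3 (immediately after a vowel) → [β].
/d/ (between /b/ and /e/) fails the environment for rule 3, so it stays [d].
/e/ — between /d/ and /z/, before a voiced consonant — surfaces as [eː] (rule 2).
/z/ (between /e/ and /u/) is unaffected → [z].
/u/ (word-final): rule 2 targets it, but not before a voiced consonant → unchanged [u].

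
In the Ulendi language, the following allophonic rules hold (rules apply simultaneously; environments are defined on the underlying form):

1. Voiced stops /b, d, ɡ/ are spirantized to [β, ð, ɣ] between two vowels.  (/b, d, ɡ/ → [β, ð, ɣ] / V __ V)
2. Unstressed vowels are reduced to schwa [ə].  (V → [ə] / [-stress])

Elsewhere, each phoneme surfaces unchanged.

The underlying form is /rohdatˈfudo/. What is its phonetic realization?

[rəhdətˈfuðə]

/r/ (word-initial) is unaffected → [r].
/o/ meets the environment for rule 2 (in an unstressed syllable) → [ə].
/h/ stays [h].
/d/ (between /h/ and /a/): rule 1 targets it, but not between two vowels → unchanged [d].
/a/ — between /d/ and /t/, in an unstressed syllable — surfaces as [ə] (rule 2).
/t/ stays [t].
/f/ stays [f].
/u/ (between /f/ and /d/) fails the environment for rule 2, so it stays [u].
/d/ — between /u/ and /o/, between two vowels — surfaces as [ð] (rule 1).
/o/ (word-final): in an unstressed syllable, so rule 2 applies → [ə].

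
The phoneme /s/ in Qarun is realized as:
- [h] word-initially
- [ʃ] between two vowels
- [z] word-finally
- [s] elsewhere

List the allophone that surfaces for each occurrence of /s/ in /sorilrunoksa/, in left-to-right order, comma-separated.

Occurrence 1 (position 1): word-initially → [h].
Occurrence 2 (position 11): no conditioning environment matches → elsewhere allophone [s].

[h], [s]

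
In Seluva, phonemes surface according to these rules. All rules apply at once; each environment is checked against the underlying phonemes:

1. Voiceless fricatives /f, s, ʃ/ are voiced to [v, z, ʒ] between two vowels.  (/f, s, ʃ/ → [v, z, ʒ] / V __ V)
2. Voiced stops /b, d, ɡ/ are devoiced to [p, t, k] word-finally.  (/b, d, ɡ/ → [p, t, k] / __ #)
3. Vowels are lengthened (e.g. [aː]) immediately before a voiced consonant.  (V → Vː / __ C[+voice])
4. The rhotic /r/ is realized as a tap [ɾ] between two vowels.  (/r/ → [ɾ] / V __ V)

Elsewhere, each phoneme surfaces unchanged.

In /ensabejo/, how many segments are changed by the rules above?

3

Segments that undergo a rule: /e/ → [eː] (rule 3); /a/ → [aː] (rule 3); /e/ → [eː] (rule 3).
All other segments surface unchanged.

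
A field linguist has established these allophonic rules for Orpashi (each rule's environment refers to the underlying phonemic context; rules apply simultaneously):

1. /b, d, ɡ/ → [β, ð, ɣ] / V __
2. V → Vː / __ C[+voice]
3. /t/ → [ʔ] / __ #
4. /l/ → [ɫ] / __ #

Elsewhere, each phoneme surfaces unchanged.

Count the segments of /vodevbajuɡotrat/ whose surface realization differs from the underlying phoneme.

Segments that undergo a rule: /o/ → [oː] (rule 2); /d/ → [ð] (rule 1); /e/ → [eː] (rule 2); /a/ → [aː] (rule 2); /u/ → [uː] (rule 2); /ɡ/ → [ɣ] (rule 1); /t/ → [ʔ] (rule 3).
All other segments surface unchanged.

7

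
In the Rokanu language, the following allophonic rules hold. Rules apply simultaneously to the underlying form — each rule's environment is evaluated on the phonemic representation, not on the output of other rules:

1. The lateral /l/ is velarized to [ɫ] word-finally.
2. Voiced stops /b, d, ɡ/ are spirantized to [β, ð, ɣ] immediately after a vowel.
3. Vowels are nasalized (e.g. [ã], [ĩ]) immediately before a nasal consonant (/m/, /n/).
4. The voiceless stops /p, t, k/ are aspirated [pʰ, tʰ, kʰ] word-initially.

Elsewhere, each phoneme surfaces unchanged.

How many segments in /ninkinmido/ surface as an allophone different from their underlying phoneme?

3

Segments that undergo a rule: /i/ → [ĩ] (rule 3); /i/ → [ĩ] (rule 3); /d/ → [ð] (rule 2).
All other segments surface unchanged.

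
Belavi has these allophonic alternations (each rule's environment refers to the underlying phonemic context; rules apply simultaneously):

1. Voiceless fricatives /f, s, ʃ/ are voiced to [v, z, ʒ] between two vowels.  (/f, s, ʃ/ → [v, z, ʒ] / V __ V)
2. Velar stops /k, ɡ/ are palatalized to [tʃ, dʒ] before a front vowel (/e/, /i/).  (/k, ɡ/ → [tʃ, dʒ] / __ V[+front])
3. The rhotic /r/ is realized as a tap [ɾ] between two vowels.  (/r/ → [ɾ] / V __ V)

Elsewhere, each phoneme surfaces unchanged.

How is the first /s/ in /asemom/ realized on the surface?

[z]

Rule 1 applies to /s/ (between /a/ and /e/: between two vowels) → [z].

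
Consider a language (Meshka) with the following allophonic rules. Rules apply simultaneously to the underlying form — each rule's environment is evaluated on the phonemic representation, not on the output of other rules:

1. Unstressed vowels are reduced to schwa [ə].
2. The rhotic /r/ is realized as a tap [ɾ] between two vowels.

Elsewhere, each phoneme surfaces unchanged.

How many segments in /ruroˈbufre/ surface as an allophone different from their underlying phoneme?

4

Segments that undergo a rule: /u/ → [ə] (rule 1); /r/ → [ɾ] (rule 2); /o/ → [ə] (rule 1); /e/ → [ə] (rule 1).
All other segments surface unchanged.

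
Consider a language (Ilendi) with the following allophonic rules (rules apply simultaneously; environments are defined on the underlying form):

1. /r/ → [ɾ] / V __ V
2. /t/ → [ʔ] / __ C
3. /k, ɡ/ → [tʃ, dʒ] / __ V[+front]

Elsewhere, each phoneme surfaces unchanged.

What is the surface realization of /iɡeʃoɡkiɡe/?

[idʒeʃoɡtʃidʒe]

/i/ (word-initial) is unaffected → [i].
/ɡ/ (between /i/ and /e/): before a front vowel, so rule 3 applies → [dʒ].
/e/ (between /ɡ/ and /ʃ/): no rule targets it → [e].
/ʃ/ (between /e/ and /o/) is unaffected → [ʃ].
/o/ (between /ʃ/ and /ɡ/): no rule targets it → [o].
/ɡ/ (between /o/ and /k/) is in the target of rule 3 but the environment (before a front vowel) is not met → [ɡ].
Rule 3 applies to /k/ (between /ɡ/ and /i/: before a front vowel) → [tʃ].
/i/ (between /k/ and /ɡ/) is unaffected → [i].
/ɡ/ meets the environment for rule 3 (before a front vowel) → [dʒ].
/e/ (word-final): no rule targets it → [e].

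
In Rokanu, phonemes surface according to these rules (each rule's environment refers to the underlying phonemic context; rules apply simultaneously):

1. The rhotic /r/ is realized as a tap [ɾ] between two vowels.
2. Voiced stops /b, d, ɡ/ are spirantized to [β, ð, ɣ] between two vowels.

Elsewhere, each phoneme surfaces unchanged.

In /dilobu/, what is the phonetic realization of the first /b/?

[β]

Rule 2 applies to /b/ (between /o/ and /u/: between two vowels) → [β].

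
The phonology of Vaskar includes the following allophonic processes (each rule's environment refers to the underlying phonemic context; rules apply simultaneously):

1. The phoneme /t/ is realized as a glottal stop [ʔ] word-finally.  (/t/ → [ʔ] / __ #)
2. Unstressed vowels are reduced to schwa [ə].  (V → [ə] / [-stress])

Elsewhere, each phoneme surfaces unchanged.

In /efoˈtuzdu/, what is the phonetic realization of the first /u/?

/u/ (between /t/ and /z/) is in the target of rule 2 but the environment (in an unstressed syllable) is not met → [u].

[u]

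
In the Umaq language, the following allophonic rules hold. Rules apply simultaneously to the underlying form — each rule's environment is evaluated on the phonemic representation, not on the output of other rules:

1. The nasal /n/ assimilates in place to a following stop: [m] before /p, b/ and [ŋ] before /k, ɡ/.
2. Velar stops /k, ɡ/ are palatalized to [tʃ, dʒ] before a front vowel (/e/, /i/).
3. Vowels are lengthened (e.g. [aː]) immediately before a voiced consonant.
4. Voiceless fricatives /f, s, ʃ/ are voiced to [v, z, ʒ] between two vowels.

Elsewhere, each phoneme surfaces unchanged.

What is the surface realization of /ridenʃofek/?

[riːdeːnʃovek]

/r/ stays [r].
/i/ (between /r/ and /d/): before a voiced consonant, so rule 3 applies → [iː].
/d/ stays [d].
/e/ meets the environment for rule 3 (before a voiced consonant) → [eː].
/n/ (between /e/ and /ʃ/) is in the target of rule 1 but the environment (before a labial or velar stop) is not met → [n].
/ʃ/ — between /n/ and /o/; rule 4 does not apply here → [ʃ].
/o/ — between /ʃ/ and /f/; rule 3 does not apply here → [o].
Rule 4 applies to /f/ (between /o/ and /e/: between two vowels) → [v].
/e/ (between /f/ and /k/) is in the target of rule 3 but the environment (before a voiced consonant) is not met → [e].
/k/ (word-final) fails the environment for rule 2, so it stays [k].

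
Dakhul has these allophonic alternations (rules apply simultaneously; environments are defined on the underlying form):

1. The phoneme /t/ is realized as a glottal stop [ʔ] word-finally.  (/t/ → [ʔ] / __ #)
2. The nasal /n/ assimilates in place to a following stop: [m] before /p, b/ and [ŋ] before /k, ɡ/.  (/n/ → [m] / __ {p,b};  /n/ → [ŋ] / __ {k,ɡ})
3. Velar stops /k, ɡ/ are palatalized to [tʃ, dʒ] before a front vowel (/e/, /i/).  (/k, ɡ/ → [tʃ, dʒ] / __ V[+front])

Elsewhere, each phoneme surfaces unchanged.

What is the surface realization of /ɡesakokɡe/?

[dʒesakokdʒe]

/ɡ/ — word-initial, before a front vowel — surfaces as [dʒ] (rule 3).
/e/ — not in any rule's target class → [e].
/s/ — not in any rule's target class → [s].
/a/ stays [a].
/k/ (between /a/ and /o/) is in the target of rule 3 but the environment (before a front vowel) is not met → [k].
/o/ — not in any rule's target class → [o].
/k/ — between /o/ and /ɡ/; rule 3 does not apply here → [k].
/ɡ/ (between /k/ and /e/) occurs before a front vowel → [dʒ] by rule 3.
/e/ (word-final): no rule targets it → [e].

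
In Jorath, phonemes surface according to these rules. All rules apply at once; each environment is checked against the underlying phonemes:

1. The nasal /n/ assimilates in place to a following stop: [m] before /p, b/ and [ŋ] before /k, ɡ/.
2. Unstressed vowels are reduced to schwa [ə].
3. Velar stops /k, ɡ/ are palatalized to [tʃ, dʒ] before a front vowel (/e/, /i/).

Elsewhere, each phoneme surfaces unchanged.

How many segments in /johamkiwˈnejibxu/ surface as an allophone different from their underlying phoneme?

6

Segments that undergo a rule: /o/ → [ə] (rule 2); /a/ → [ə] (rule 2); /k/ → [tʃ] (rule 3); /i/ → [ə] (rule 2); /i/ → [ə] (rule 2); /u/ → [ə] (rule 2).
All other segments surface unchanged.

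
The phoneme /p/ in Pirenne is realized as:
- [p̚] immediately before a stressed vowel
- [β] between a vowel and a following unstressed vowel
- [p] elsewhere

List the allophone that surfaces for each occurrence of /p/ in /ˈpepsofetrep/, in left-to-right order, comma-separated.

Occurrence 1 (position 1): immediately before a stressed vowel → [p̚].
Occurrence 2 (position 3): no conditioning environment matches → elsewhere allophone [p].
Occurrence 3 (position 11): no conditioning environment matches → elsewhere allophone [p].

[p̚], [p], [p]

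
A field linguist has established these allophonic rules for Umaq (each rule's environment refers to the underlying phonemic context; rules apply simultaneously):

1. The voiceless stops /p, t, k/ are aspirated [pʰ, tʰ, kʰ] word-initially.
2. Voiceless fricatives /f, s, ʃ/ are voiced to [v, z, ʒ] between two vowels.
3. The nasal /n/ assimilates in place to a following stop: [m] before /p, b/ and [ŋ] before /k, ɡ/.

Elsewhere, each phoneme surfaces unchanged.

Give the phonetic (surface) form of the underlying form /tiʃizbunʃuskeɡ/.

[tʰiʒizbunʃuskeɡ]

/t/ meets the environment for rule 1 (word-initially) → [tʰ].
/i/ (between /t/ and /ʃ/) is unaffected → [i].
/ʃ/ — between /i/ and /i/, between two vowels — surfaces as [ʒ] (rule 2).
/i/ stays [i].
/z/ — not in any rule's target class → [z].
/b/ — not in any rule's target class → [b].
/u/ — not in any rule's target class → [u].
/n/ (between /u/ and /ʃ/): rule 3 targets it, but not before a labial or velar stop → unchanged [n].
/ʃ/ — between /n/ and /u/; rule 2 does not apply here → [ʃ].
/u/ (between /ʃ/ and /s/): no rule targets it → [u].
/s/ (between /u/ and /k/): rule 2 targets it, but not between two vowels → unchanged [s].
/k/ (between /s/ and /e/): rule 1 targets it, but not word-initially → unchanged [k].
/e/ stays [e].
/ɡ/ (word-final) is unaffected → [ɡ].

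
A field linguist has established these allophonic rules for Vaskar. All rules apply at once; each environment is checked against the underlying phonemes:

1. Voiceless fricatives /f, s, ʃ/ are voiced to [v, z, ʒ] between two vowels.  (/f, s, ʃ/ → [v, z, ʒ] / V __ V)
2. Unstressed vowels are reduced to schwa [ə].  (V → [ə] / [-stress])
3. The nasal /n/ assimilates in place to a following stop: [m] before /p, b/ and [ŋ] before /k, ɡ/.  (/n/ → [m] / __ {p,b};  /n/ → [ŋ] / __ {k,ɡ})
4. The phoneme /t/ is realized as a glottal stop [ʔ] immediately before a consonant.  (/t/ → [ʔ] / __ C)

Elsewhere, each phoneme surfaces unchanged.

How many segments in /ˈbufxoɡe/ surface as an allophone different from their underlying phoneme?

2

Segments that undergo a rule: /o/ → [ə] (rule 2); /e/ → [ə] (rule 2).
All other segments surface unchanged.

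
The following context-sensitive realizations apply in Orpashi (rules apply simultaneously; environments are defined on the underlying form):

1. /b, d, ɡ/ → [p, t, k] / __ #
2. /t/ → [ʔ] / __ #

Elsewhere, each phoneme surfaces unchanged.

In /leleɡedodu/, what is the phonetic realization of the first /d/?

/d/ (between /e/ and /o/) is in the target of rule 1 but the environment (word-finally) is not met → [d].

[d]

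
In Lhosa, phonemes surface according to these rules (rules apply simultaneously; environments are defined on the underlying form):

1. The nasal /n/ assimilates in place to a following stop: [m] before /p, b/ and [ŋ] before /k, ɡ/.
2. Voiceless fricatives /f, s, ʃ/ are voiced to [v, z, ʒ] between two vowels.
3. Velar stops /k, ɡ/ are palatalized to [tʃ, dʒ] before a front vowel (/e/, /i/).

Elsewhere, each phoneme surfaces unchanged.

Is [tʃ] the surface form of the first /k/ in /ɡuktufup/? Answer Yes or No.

No

/k/ (between /u/ and /t/): rule 3 targets it, but not before a front vowel → unchanged [k].
The actual realization is [k], not [tʃ].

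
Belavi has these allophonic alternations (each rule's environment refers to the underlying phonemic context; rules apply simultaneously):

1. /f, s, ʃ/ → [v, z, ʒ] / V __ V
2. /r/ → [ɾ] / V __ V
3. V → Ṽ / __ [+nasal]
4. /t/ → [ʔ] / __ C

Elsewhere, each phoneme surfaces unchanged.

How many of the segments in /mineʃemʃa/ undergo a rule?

3

Segments that undergo a rule: /i/ → [ĩ] (rule 3); /ʃ/ → [ʒ] (rule 1); /e/ → [ẽ] (rule 3).
All other segments surface unchanged.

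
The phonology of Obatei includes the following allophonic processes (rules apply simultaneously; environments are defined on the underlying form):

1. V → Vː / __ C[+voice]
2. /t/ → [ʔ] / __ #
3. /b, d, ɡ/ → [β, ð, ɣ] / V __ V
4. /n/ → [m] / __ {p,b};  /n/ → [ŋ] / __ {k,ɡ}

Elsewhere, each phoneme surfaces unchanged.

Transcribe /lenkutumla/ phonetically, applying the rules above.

/l/ (word-initial) is unaffected → [l].
/e/ (between /l/ and /n/): before a voiced consonant, so rule 1 applies → [eː].
Rule 4 applies to /n/ (between /e/ and /k/: before a labial or velar stop) → [ŋ].
/k/ — not in any rule's target class → [k].
/u/ (between /k/ and /t/): rule 1 targets it, but not before a voiced consonant → unchanged [u].
/t/ (between /u/ and /u/): rule 2 targets it, but not word-finally → unchanged [t].
/u/ (between /t/ and /m/) occurs before a voiced consonant → [uː] by rule 1.
/m/ (between /u/ and /l/) is unaffected → [m].
/l/ (between /m/ and /a/) is unaffected → [l].
/a/ (word-final) fails the environment for rule 1, so it stays [a].

[leːŋkutuːmla]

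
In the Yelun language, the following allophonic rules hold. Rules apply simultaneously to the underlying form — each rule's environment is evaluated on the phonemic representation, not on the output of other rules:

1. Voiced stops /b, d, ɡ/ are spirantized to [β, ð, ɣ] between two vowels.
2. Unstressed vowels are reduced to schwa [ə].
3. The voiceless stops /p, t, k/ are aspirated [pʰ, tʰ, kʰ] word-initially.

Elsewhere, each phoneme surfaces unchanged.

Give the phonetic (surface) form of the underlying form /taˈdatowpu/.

[tʰəˈðatəwpə]

Rule 3 applies to /t/ (word-initial: word-initially) → [tʰ].
Rule 2 applies to /a/ (between /t/ and /d/: in an unstressed syllable) → [ə].
Rule 1 applies to /d/ (between /a/ and /a/: between two vowels) → [ð].
/a/ (between /d/ and /t/) fails the environment for rule 2, so it stays [a].
/t/ (between /a/ and /o/): rule 3 targets it, but not word-initially → unchanged [t].
/o/ (between /t/ and /w/) occurs in an unstressed syllable → [ə] by rule 2.
/w/ stays [w].
/p/ (between /w/ and /u/) fails the environment for rule 3, so it stays [p].
/u/ (word-final): in an unstressed syllable, so rule 2 applies → [ə].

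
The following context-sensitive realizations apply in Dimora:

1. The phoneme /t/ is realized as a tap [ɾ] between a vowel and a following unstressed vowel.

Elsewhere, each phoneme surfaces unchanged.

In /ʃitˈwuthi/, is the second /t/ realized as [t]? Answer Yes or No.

/t/ — between /u/ and /h/; rule 1 does not apply here → [t].
The actual realization is [t], which matches [t].

Yes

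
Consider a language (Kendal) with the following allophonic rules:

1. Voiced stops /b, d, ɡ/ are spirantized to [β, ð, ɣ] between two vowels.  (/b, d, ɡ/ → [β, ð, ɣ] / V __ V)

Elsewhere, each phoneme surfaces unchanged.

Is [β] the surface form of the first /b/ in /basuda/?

/b/ (word-initial) is in the target of rule 1 but the environment (between two vowels) is not met → [b].
The actual realization is [b], not [β].

No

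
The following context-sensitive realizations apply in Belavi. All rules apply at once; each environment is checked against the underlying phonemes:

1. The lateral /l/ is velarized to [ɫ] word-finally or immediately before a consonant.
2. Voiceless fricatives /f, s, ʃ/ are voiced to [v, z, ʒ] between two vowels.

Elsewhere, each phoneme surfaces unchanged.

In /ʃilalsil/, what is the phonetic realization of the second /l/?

[ɫ]

/l/ meets the environment for rule 1 (word-finally or immediately before a consonant) → [ɫ].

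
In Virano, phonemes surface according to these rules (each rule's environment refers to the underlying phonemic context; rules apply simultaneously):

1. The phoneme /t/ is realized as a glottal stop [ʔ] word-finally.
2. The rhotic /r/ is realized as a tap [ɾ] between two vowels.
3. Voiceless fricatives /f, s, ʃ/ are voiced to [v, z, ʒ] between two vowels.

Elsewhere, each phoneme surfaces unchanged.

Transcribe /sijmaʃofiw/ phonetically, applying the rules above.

[sijmaʒoviw]

/s/ (word-initial) is in the target of rule 3 but the environment (between two vowels) is not met → [s].
/i/ (between /s/ and /j/) is unaffected → [i].
/j/ (between /i/ and /m/) is unaffected → [j].
/m/ (between /j/ and /a/): no rule targets it → [m].
/a/ stays [a].
Rule 3 applies to /ʃ/ (between /a/ and /o/: between two vowels) → [ʒ].
/o/ — not in any rule's target class → [o].
/f/ (between /o/ and /i/): between two vowels, so rule 3 applies → [v].
/i/ (between /f/ and /w/): no rule targets it → [i].
/w/ (word-final): no rule targets it → [w].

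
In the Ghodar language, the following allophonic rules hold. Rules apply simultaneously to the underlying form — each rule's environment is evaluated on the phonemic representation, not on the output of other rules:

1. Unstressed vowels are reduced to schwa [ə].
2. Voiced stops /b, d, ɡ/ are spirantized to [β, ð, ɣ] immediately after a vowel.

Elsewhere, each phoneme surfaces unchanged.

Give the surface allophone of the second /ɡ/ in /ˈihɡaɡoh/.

/ɡ/ meets the environment for rule 2 (immediately after a vowel) → [ɣ].

[ɣ]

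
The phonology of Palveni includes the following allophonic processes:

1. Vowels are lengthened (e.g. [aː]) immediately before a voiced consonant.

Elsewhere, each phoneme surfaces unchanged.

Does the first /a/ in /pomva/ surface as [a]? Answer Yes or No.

/a/ (word-final) fails the environment for rule 1, so it stays [a].
The actual realization is [a], which matches [a].

Yes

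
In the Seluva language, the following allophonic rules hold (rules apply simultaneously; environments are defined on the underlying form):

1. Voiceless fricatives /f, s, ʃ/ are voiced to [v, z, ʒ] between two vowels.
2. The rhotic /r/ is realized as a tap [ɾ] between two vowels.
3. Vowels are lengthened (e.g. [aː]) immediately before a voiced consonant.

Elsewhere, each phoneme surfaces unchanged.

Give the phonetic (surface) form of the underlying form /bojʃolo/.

/b/ stays [b].
/o/ (between /b/ and /j/): before a voiced consonant, so rule 3 applies → [oː].
/j/ (between /o/ and /ʃ/): no rule targets it → [j].
/ʃ/ (between /j/ and /o/) fails the environment for rule 1, so it stays [ʃ].
Rule 3 applies to /o/ (between /ʃ/ and /l/: before a voiced consonant) → [oː].
/l/ (between /o/ and /o/) is unaffected → [l].
/o/ (word-final) fails the environment for rule 3, so it stays [o].

[boːjʃoːlo]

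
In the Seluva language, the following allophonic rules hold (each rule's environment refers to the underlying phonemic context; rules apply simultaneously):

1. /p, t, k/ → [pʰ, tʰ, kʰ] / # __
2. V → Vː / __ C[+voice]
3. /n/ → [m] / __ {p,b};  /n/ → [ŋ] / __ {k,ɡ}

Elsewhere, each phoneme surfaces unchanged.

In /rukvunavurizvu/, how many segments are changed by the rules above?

4

Segments that undergo a rule: /u/ → [uː] (rule 2); /a/ → [aː] (rule 2); /u/ → [uː] (rule 2); /i/ → [iː] (rule 2).
All other segments surface unchanged.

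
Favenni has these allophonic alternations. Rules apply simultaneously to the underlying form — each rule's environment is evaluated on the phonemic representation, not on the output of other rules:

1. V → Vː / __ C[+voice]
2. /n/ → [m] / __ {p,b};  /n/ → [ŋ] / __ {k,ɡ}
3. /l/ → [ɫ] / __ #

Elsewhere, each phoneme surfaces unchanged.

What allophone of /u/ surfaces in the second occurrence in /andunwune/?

/u/ meets the environment for rule 1 (before a voiced consonant) → [uː].

[uː]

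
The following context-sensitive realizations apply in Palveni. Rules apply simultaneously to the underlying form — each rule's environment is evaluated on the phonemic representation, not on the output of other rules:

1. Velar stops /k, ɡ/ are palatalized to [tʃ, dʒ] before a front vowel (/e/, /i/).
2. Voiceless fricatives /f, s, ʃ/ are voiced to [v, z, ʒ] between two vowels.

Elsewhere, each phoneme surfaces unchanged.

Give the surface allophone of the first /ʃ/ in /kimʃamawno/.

/ʃ/ (between /m/ and /a/) is in the target of rule 2 but the environment (between two vowels) is not met → [ʃ].

[ʃ]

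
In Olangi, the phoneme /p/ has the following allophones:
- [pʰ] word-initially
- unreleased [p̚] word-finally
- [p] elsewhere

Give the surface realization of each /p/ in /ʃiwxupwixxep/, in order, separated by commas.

Occurrence 1 (position 6): no conditioning environment matches → elsewhere allophone [p].
Occurrence 2 (position 12): word-finally → [p̚].

[p], [p̚]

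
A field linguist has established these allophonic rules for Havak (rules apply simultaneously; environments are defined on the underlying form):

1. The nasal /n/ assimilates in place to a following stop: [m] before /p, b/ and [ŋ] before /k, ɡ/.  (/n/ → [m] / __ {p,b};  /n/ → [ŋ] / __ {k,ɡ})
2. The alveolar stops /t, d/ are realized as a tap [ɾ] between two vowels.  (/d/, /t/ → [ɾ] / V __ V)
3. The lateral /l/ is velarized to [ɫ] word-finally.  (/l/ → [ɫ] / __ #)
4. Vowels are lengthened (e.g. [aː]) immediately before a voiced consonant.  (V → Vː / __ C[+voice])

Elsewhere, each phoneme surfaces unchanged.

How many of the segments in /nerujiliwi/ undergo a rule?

4

Segments that undergo a rule: /e/ → [eː] (rule 4); /u/ → [uː] (rule 4); /i/ → [iː] (rule 4); /i/ → [iː] (rule 4).
All other segments surface unchanged.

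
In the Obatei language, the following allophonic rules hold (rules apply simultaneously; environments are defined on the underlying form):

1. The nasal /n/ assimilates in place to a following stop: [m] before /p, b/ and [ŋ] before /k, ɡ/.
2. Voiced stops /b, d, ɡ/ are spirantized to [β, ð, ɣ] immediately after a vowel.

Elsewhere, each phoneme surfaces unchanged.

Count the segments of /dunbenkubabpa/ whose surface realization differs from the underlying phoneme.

Segments that undergo a rule: /n/ → [m] (rule 1); /n/ → [ŋ] (rule 1); /b/ → [β] (rule 2); /b/ → [β] (rule 2).
All other segments surface unchanged.

4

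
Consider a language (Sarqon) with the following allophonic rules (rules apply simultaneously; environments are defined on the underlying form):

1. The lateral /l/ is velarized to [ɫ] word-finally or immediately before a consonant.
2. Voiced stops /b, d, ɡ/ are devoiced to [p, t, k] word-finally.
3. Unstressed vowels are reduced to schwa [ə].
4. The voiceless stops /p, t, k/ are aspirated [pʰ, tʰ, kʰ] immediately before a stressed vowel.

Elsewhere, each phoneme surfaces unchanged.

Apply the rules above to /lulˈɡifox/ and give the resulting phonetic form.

/l/ (word-initial): rule 1 targets it, but not word-finally or immediately before a consonant → unchanged [l].
/u/ — between /l/ and /l/, in an unstressed syllable — surfaces as [ə] (rule 3).
/l/ meets the environment for rule 1 (word-finally or immediately before a consonant) → [ɫ].
/ɡ/ (between /l/ and /i/) fails the environment for rule 2, so it stays [ɡ].
/i/ (between /ɡ/ and /f/): rule 3 targets it, but not in an unstressed syllable → unchanged [i].
/o/ (between /f/ and /x/): in an unstressed syllable, so rule 3 applies → [ə].

[ləɫˈɡifəx]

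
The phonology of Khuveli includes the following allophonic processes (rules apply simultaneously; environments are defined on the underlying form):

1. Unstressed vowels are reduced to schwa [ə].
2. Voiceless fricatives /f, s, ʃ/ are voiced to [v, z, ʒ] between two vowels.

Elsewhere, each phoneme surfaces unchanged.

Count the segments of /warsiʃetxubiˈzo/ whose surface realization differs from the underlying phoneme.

Segments that undergo a rule: /a/ → [ə] (rule 1); /i/ → [ə] (rule 1); /ʃ/ → [ʒ] (rule 2); /e/ → [ə] (rule 1); /u/ → [ə] (rule 1); /i/ → [ə] (rule 1).
All other segments surface unchanged.

6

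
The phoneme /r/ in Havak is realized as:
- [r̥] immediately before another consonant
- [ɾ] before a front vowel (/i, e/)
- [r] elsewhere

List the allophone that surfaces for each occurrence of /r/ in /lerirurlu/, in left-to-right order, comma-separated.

Occurrence 1 (position 3): before a front vowel (/i, e/) → [ɾ].
Occurrence 2 (position 5): no conditioning environment matches → elsewhere allophone [r].
Occurrence 3 (position 7): immediately before another consonant → [r̥].

[ɾ], [r], [r̥]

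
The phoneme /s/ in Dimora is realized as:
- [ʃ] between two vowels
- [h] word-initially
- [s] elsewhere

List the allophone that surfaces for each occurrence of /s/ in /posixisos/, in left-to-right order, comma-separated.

Occurrence 1 (position 3): between two vowels → [ʃ].
Occurrence 2 (position 7): between two vowels → [ʃ].
Occurrence 3 (position 9): no conditioning environment matches → elsewhere allophone [s].

[ʃ], [ʃ], [s]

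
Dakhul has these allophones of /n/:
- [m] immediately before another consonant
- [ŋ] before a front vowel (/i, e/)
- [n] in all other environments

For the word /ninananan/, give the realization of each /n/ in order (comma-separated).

[ŋ], [n], [n], [n], [n]

Occurrence 1 (position 1): before a front vowel (/i, e/) → [ŋ].
Occurrence 2 (position 3): no conditioning environment matches → elsewhere allophone [n].
Occurrence 3 (position 5): no conditioning environment matches → elsewhere allophone [n].
Occurrence 4 (position 7): no conditioning environment matches → elsewhere allophone [n].
Occurrence 5 (position 9): no conditioning environment matches → elsewhere allophone [n].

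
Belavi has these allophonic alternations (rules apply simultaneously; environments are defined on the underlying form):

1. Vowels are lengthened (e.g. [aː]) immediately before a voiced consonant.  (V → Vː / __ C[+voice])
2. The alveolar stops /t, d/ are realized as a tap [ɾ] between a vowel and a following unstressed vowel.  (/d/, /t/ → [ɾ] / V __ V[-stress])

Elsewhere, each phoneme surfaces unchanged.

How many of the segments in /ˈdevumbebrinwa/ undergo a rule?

4

Segments that undergo a rule: /e/ → [eː] (rule 1); /u/ → [uː] (rule 1); /e/ → [eː] (rule 1); /i/ → [iː] (rule 1).
All other segments surface unchanged.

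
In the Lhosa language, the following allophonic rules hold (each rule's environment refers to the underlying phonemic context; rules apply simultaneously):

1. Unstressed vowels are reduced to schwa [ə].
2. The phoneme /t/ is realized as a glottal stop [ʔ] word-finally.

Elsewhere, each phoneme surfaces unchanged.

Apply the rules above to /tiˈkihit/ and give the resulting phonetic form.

/t/ (word-initial) fails the environment for rule 2, so it stays [t].
/i/ (between /t/ and /k/): in an unstressed syllable, so rule 1 applies → [ə].
/k/ (between /i/ and /i/): no rule targets it → [k].
/i/ — between /k/ and /h/; rule 1 does not apply here → [i].
/h/ (between /i/ and /i/): no rule targets it → [h].
/i/ — between /h/ and /t/, in an unstressed syllable — surfaces as [ə] (rule 1).
/t/ (word-final): word-finally, so rule 2 applies → [ʔ].

[təˈkihəʔ]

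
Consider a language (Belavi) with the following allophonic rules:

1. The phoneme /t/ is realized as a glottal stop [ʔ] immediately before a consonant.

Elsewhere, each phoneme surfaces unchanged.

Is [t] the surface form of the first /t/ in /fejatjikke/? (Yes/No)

/t/ meets the environment for rule 1 (immediately before a consonant) → [ʔ].
The actual realization is [ʔ], not [t].

No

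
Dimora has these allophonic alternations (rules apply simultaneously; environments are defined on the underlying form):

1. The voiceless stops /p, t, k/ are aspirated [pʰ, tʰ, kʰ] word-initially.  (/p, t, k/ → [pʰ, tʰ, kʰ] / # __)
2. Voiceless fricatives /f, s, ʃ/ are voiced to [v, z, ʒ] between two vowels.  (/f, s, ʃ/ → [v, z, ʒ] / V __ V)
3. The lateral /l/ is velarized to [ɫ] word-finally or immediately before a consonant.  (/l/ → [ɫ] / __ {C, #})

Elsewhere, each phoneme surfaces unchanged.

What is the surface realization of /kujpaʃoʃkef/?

[kʰujpaʒoʃkef]

/k/ — word-initial, word-initially — surfaces as [kʰ] (rule 1).
/u/ — not in any rule's target class → [u].
/j/ — not in any rule's target class → [j].
/p/ — between /j/ and /a/; rule 1 does not apply here → [p].
/a/ (between /p/ and /ʃ/) is unaffected → [a].
/ʃ/ — between /a/ and /o/, between two vowels — surfaces as [ʒ] (rule 2).
/o/ (between /ʃ/ and /ʃ/): no rule targets it → [o].
/ʃ/ (between /o/ and /k/): rule 2 targets it, but not between two vowels → unchanged [ʃ].
/k/ (between /ʃ/ and /e/) fails the environment for rule 1, so it stays [k].
/e/ (between /k/ and /f/) is unaffected → [e].
/f/ (word-final) is in the target of rule 2 but the environment (between two vowels) is not met → [f].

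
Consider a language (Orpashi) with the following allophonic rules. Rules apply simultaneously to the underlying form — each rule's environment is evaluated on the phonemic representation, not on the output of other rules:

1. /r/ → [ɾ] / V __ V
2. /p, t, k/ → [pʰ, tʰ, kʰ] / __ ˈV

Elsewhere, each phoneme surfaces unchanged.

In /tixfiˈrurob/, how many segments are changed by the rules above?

Segments that undergo a rule: /r/ → [ɾ] (rule 1); /r/ → [ɾ] (rule 1).
All other segments surface unchanged.

2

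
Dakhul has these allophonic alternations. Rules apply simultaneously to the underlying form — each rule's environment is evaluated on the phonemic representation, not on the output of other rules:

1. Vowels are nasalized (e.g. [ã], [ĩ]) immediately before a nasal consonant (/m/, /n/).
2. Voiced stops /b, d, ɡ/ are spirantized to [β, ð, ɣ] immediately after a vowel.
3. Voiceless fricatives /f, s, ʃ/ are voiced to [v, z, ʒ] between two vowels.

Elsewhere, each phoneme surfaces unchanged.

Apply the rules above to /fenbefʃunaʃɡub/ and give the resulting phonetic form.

/f/ — word-initial; rule 3 does not apply here → [f].
/e/ (between /f/ and /n/): before a nasal consonant, so rule 1 applies → [ẽ].
/b/ (between /n/ and /e/) is in the target of rule 2 but the environment (immediately after a vowel) is not met → [b].
/e/ (between /b/ and /f/): rule 1 targets it, but not before a nasal consonant → unchanged [e].
/f/ (between /e/ and /ʃ/) is in the target of rule 3 but the environment (between two vowels) is not met → [f].
/ʃ/ (between /f/ and /u/): rule 3 targets it, but not between two vowels → unchanged [ʃ].
/u/ (between /ʃ/ and /n/): before a nasal consonant, so rule 1 applies → [ũ].
/a/ (between /n/ and /ʃ/): rule 1 targets it, but not before a nasal consonant → unchanged [a].
/ʃ/ (between /a/ and /ɡ/): rule 3 targets it, but not between two vowels → unchanged [ʃ].
/ɡ/ (between /ʃ/ and /u/) is in the target of rule 2 but the environment (immediately after a vowel) is not met → [ɡ].
/u/ — between /ɡ/ and /b/; rule 1 does not apply here → [u].
/b/ — word-final, immediately after a vowel — surfaces as [β] (rule 2).

[fẽnbefʃũnaʃɡuβ]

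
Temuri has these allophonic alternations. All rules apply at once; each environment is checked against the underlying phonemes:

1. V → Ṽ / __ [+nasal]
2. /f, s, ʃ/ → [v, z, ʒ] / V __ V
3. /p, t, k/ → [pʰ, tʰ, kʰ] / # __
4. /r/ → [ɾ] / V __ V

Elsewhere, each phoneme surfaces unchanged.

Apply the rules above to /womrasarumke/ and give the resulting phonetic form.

[wõmrazaɾũmke]

Rule 1 applies to /o/ (between /w/ and /m/: before a nasal consonant) → [õ].
/r/ (between /m/ and /a/): rule 4 targets it, but not between two vowels → unchanged [r].
/a/ (between /r/ and /s/): rule 1 targets it, but not before a nasal consonant → unchanged [a].
/s/ (between /a/ and /a/) occurs between two vowels → [z] by rule 2.
/a/ — between /s/ and /r/; rule 1 does not apply here → [a].
/r/ (between /a/ and /u/): between two vowels, so rule 4 applies → [ɾ].
Rule 1 applies to /u/ (between /r/ and /m/: before a nasal consonant) → [ũ].
/k/ (between /m/ and /e/) fails the environment for rule 3, so it stays [k].
/e/ (word-final) is in the target of rule 1 but the environment (before a nasal consonant) is not met → [e].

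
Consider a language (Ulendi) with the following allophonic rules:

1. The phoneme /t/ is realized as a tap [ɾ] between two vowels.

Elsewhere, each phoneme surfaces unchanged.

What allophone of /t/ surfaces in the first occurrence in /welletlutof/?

/t/ — between /e/ and /l/; rule 1 does not apply here → [t].

[t]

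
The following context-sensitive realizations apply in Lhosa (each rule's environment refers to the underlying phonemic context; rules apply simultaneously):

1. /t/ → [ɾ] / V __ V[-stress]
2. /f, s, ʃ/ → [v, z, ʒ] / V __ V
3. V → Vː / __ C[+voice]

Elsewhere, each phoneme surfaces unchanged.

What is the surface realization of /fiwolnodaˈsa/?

[fiːwoːlnoːdaˈza]

/f/ (word-initial) is in the target of rule 2 but the environment (between two vowels) is not met → [f].
/i/ (between /f/ and /w/): before a voiced consonant, so rule 3 applies → [iː].
/o/ — between /w/ and /l/, before a voiced consonant — surfaces as [oː] (rule 3).
/o/ (between /n/ and /d/) occurs before a voiced consonant → [oː] by rule 3.
/a/ (between /d/ and /s/) is in the target of rule 3 but the environment (before a voiced consonant) is not met → [a].
/s/ meets the environment for rule 2 (between two vowels) → [z].
/a/ (word-final) fails the environment for rule 3, so it stays [a].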